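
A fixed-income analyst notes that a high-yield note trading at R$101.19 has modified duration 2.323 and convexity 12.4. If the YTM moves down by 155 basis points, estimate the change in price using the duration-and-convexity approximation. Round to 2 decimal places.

Duration effect: -D_mod·Δy = -2.323 × (-0.0155) = +0.0360065
Convexity effect: ½·C·(Δy)² = 0.5 × 12.4 × (-0.0155)² = +0.00148955
ΔP/P ≈ +0.0360065 + 0.00148955 = +0.03749605
ΔP ≈ 101.19 × (+0.03749605) = +3.7942252995.

+R$3.79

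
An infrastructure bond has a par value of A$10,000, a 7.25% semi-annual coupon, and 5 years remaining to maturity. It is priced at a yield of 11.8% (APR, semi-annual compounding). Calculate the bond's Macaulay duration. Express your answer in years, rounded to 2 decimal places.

4.20 years

Periodic yield y = 0.059. Discount each cash flow and weight by its period:
  t   CF        PV=CF/(1+0.059)^t    t·PV
  1       362.50       342.3041       342.3041
  2       362.50       323.2333       646.4666
  3       362.50       305.2250       915.6751
  4       362.50       288.2200     1,152.8802
  5       362.50       272.1625     1,360.8123
  6       362.50       256.9995     1,541.9969
  7       362.50       242.6813     1,698.7690
  8       362.50       229.1608     1,833.2864
  9       362.50       216.3936     1,947.5422
  10   10,362.50     5,841.2385    58,412.3855
  Σ                  8,317.6186    69,852.1181
Price P = Σ PV = 8,317.6186.
Macaulay duration = Σ(t·PV) / P = 69,852.1181 / 8,317.6186 = 8.39809 half-year periods.
In years: 8.39809 / 2 = 4.19905 years.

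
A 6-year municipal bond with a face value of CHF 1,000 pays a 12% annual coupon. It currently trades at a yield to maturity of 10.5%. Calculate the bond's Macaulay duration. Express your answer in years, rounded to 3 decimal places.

4.650 years

Periodic yield y = 0.105. Discount each cash flow and weight by its year:
  t   CF        PV=CF/(1+0.105)^t    t·PV
  1       120.00       108.5973       108.5973
  2       120.00        98.2781       196.5562
  3       120.00        88.9394       266.8183
  4       120.00        80.4882       321.9527
  5       120.00        72.8400       364.1999
  6     1,120.00       615.2397     3,691.4382
  Σ                  1,064.3827     4,949.5627
Price P = Σ PV = 1,064.3827.
Macaulay duration = Σ(t·PV) / P = 4,949.5627 / 1,064.3827 = 4.65017 years.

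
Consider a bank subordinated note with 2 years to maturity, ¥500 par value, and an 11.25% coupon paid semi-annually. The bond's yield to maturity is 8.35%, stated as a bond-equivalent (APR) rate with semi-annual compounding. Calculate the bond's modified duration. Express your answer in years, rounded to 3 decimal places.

1.776 years

Periodic yield y = 0.04175. First find Macaulay duration:
  t   CF        PV=CF/(1+0.04175)^t    t·PV
  1       28.125        26.9978        26.9978
  2       28.125        25.9159        51.8317
  3       28.125        24.8772        74.6317
  4      528.125       448.4176     1,793.6706
  Σ                    526.2086     1,947.1318
P = 526.2086; Macaulay duration = 1,947.1318 / 526.2086 = 3.70030 half-year periods = 1.85015 years.
Modified duration = D_Mac / (1 + y) = 1.85015 / 1.04175 = 1.77600 years.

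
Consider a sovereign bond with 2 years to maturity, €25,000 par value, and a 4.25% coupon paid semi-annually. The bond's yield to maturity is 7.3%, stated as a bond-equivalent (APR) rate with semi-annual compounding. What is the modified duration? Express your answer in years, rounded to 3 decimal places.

1.868 years

Periodic yield y = 0.0365. First find Macaulay duration:
  t   CF        PV=CF/(1+0.0365)^t    t·PV
  1       531.25       512.5422       512.5422
  2       531.25       494.4932       988.9864
  3       531.25       477.0798     1,431.2394
  4    25,531.25    22,120.4956    88,481.9823
  Σ                 23,604.6108    91,414.7503
P = 23,604.6108; Macaulay duration = 91,414.7503 / 23,604.6108 = 3.87275 half-year periods = 1.93637 years.
Modified duration = D_Mac / (1 + y) = 1.93637 / 1.0365 = 1.86819 years.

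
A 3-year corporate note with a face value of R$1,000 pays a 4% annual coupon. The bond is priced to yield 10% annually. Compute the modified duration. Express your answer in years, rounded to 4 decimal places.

Periodic yield y = 0.1. First find Macaulay duration:
  t   CF        PV=CF/(1+0.1)^t    t·PV
  1        40.00        36.3636        36.3636
  2        40.00        33.0579        66.1157
  3     1,040.00       781.3674     2,344.1022
  Σ                    850.7889     2,446.5815
P = 850.7889; Macaulay duration = 2,446.5815 / 850.7889 = 2.87566 years.
Modified duration = D_Mac / (1 + y) = 2.87566 / 1.1 = 2.61424 years.

2.6142 years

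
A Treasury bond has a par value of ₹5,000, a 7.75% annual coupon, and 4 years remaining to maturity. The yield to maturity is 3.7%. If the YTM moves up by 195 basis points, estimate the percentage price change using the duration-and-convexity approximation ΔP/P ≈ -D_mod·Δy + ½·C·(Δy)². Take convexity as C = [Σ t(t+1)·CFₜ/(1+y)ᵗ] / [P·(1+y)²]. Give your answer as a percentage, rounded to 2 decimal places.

-6.50%

With y = 0.037:
  t   CF        PV=CF/(1+0.037)^t    t·PV        t(t+1)·PV
  1       387.50       373.6741       373.6741         747.3481
  2       387.50       360.3414       720.6829       2,162.0486
  3       387.50       347.4845     1,042.4535       4,169.8140
  4     5,387.50     4,658.7806    18,635.1224      93,175.6118
  Σ                  5,740.2806    20,771.9328     100,254.8225
P = 5,740.2806; D_Mac = 3.61863 yrs; D_mod = 3.48951 yrs; C = 16.24107.
Duration effect: -3.48951 × (+0.0195) = -0.068046
Convexity effect: 0.5 × 16.24107 × (0.0195)² = +0.0030878
ΔP/P ≈ -0.068046 + 0.0030878 = -0.064958 = -6.4958%.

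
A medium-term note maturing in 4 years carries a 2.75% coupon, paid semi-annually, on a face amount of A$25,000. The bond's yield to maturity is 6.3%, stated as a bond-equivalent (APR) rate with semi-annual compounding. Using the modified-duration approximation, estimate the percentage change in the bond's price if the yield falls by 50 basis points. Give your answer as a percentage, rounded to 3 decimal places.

+1.842%

Periodic yield y = 0.0315. Modified duration first:
  t   CF        PV=CF/(1+0.0315)^t    t·PV
  1       343.75       333.2525       333.2525
  2       343.75       323.0757       646.1513
  3       343.75       313.2096       939.6287
  4       343.75       303.6448     1,214.5790
  5       343.75       294.3720     1,471.8602
  6       343.75       285.3825     1,712.2949
  7       343.75       276.6675     1,936.6722
  8    25,343.75    19,775.0239   158,200.1913
  Σ                 21,904.6284   166,454.6302
P = 21,904.6284; D_Mac = 7.59906 half-year periods = 3.79953 yrs; D_mod = 3.79953/(1+0.0315) = 3.68350 yrs.
ΔP/P ≈ -D_mod · Δy = -3.68350 × (-0.005) = +0.018418 = +1.8418%.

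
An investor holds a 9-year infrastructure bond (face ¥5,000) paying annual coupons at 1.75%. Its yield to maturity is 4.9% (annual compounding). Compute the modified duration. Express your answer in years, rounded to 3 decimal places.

7.916 years

Periodic yield y = 0.049. First find Macaulay duration:
  t   CF        PV=CF/(1+0.049)^t    t·PV
  1        87.50        83.4128        83.4128
  2        87.50        79.5165       159.0329
  3        87.50        75.8022       227.4065
  4        87.50        72.2614       289.0454
  5        87.50        68.8859       344.4297
  6        87.50        65.6682       394.0092
  7        87.50        62.6008       438.2054
  8        87.50        59.6766       477.4129
  9     5,087.50     3,307.6917    29,769.2256
  Σ                  3,875.5160    32,182.1804
P = 3,875.5160; Macaulay duration = 32,182.1804 / 3,875.5160 = 8.30397 years.
Modified duration = D_Mac / (1 + y) = 8.30397 / 1.049 = 7.91608 years.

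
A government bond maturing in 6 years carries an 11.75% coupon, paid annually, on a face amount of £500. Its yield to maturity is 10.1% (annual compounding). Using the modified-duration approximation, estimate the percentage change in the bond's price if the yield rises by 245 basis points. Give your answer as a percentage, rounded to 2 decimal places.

-10.41%

Periodic yield y = 0.101. Modified duration first:
  t   CF        PV=CF/(1+0.101)^t    t·PV
  1        58.75        53.3606        53.3606
  2        58.75        48.4656        96.9311
  3        58.75        44.0196       132.0587
  4        58.75        39.9815       159.9258
  5        58.75        36.3138       181.5688
  6       558.75       313.6849     1,882.1094
  Σ                    535.8258     2,505.9545
P = 535.8258; D_Mac = 4.67681 yrs; D_mod = 4.67681/(1+0.101) = 4.24778 yrs.
ΔP/P ≈ -D_mod · Δy = -4.24778 × (+0.0245) = -0.104071 = -10.4071%.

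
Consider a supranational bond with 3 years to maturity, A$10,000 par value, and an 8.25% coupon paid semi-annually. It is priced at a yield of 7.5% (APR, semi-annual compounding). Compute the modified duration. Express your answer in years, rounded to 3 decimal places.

Periodic yield y = 0.0375. First find Macaulay duration:
  t   CF        PV=CF/(1+0.0375)^t    t·PV
  1       412.50       397.5904       397.5904
  2       412.50       383.2196       766.4393
  3       412.50       369.3683     1,108.1049
  4       412.50       356.0177     1,424.0706
  5       412.50       343.1495     1,715.7477
  6    10,412.50     8,348.8447    50,093.0681
  Σ                 10,198.1902    55,505.0210
P = 10,198.1902; Macaulay duration = 55,505.0210 / 10,198.1902 = 5.44263 half-year periods = 2.72132 years.
Modified duration = D_Mac / (1 + y) = 2.72132 / 1.0375 = 2.62296 years.

2.623 years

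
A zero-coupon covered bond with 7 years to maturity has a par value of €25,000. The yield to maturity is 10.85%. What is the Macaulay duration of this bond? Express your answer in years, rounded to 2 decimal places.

A zero-coupon bond has a single cash flow at maturity, so its Macaulay duration equals its maturity: 7 years.

7.00 years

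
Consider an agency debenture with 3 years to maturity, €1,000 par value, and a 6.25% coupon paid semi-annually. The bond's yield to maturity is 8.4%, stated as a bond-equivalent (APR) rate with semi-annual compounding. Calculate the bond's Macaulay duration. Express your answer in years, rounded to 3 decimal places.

2.774 years

Periodic yield y = 0.042. Discount each cash flow and weight by its period:
  t   CF        PV=CF/(1+0.042)^t    t·PV
  1        31.25        29.9904        29.9904
  2        31.25        28.7816        57.5632
  3        31.25        27.6215        82.8644
  4        31.25        26.5081       106.0325
  5        31.25        25.4397       127.1983
  6     1,031.25       805.6708     4,834.0251
  Σ                    944.0121     5,237.6739
Price P = Σ PV = 944.0121.
Macaulay duration = Σ(t·PV) / P = 5,237.6739 / 944.0121 = 5.54831 half-year periods.
In years: 5.54831 / 2 = 2.77416 years.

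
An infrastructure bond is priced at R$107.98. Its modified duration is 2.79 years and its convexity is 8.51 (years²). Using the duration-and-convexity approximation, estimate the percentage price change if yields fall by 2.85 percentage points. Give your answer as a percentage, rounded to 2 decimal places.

Duration effect: -D_mod·Δy = -2.79 × (-0.0285) = +0.079515
Convexity effect: ½·C·(Δy)² = 0.5 × 8.51 × (-0.0285)² = +0.00345612375
ΔP/P ≈ +0.079515 + 0.00345612375 = +0.08297112375
= +8.297112375%.

+8.30%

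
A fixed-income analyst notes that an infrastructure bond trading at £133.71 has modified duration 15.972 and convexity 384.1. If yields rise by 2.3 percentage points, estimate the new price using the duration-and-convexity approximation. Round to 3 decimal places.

Duration effect: -D_mod·Δy = -15.972 × (+0.023) = -0.367356
Convexity effect: ½·C·(Δy)² = 0.5 × 384.1 × (0.023)² = +0.10159445
ΔP/P ≈ -0.367356 + 0.10159445 = -0.26576155
New price ≈ 133.71 × (1 - 0.26576155) = 98.1750231495.

£98.175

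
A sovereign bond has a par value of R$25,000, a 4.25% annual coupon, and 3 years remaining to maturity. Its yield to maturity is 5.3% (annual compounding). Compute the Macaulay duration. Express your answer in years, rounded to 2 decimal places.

Periodic yield y = 0.053. Discount each cash flow and weight by its year:
  t   CF        PV=CF/(1+0.053)^t    t·PV
  1     1,062.50     1,009.0218     1,009.0218
  2     1,062.50       958.2354     1,916.4707
  3    26,062.50    22,321.8897    66,965.6692
  Σ                 24,289.1470    69,891.1618
Price P = Σ PV = 24,289.1470.
Macaulay duration = Σ(t·PV) / P = 69,891.1618 / 24,289.1470 = 2.87746 years.

2.88 years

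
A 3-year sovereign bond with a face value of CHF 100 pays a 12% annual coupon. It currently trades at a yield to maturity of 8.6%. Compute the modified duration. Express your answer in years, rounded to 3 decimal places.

Periodic yield y = 0.086. First find Macaulay duration:
  t   CF        PV=CF/(1+0.086)^t    t·PV
  1        12.00        11.0497        11.0497
  2        12.00        10.1747        20.3494
  3       112.00        87.4437       262.3311
  Σ                    108.6681       293.7302
P = 108.6681; Macaulay duration = 293.7302 / 108.6681 = 2.70300 years.
Modified duration = D_Mac / (1 + y) = 2.70300 / 1.086 = 2.48895 years.

2.489 years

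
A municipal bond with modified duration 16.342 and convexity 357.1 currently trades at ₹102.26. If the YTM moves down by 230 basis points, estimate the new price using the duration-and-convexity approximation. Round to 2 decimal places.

Duration effect: -D_mod·Δy = -16.342 × (-0.023) = +0.375866
Convexity effect: ½·C·(Δy)² = 0.5 × 357.1 × (-0.023)² = +0.09445295
ΔP/P ≈ +0.375866 + 0.09445295 = +0.47031895
New price ≈ 102.26 × (1 + 0.47031895) = 150.354815827.

₹150.35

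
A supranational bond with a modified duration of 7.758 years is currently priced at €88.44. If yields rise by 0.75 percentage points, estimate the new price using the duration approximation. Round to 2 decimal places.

€83.29

Duration approximation: ΔP/P ≈ -D_mod · Δy = -7.758 × (+0.0075) = -0.058185.
New price ≈ 88.44 × (1 - 0.058185) = 83.2941186.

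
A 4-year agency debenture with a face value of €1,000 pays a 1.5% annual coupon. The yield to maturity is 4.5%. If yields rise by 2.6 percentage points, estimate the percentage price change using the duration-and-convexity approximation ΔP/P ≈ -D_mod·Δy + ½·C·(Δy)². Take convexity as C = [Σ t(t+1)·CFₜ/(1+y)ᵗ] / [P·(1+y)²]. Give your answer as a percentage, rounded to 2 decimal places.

-9.12%

With y = 0.045:
  t   CF        PV=CF/(1+0.045)^t    t·PV        t(t+1)·PV
  1        15.00        14.3541        14.3541          28.7081
  2        15.00        13.7359        27.4719          82.4157
  3        15.00        13.1444        39.4333         157.7334
  4     1,015.00       851.1398     3,404.5591      17,022.7953
  Σ                    892.3742     3,485.8184      17,291.6525
P = 892.3742; D_Mac = 3.90623 yrs; D_mod = 3.73802 yrs; C = 17.74422.
Duration effect: -3.73802 × (+0.026) = -0.097188
Convexity effect: 0.5 × 17.74422 × (0.026)² = +0.0059975
ΔP/P ≈ -0.097188 + 0.0059975 = -0.091191 = -9.1191%.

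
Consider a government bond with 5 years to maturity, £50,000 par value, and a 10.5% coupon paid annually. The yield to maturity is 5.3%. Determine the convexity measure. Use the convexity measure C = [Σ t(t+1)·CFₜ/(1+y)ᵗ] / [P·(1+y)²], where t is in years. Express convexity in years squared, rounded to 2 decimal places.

21.50

With y = 0.053:
  t   CF        PV=CF/(1+0.053)^t    t·PV        t(t+1)·PV
  1     5,250.00     4,985.7550     4,985.7550       9,971.5100
  2     5,250.00     4,734.8101     9,469.6201      28,408.8603
  3     5,250.00     4,496.4958    13,489.4873      53,957.9493
  4     5,250.00     4,270.1764    17,080.7057      85,403.5285
  5    55,250.00    42,676.6603   213,383.3017   1,280,299.8103
  Σ                 61,163.8976   258,408.8698   1,458,041.6585
P = 61,163.8976.
Convexity = Σ t(t+1)·PV / [P·(1+y)²] = 1,458,041.6585 / (61,163.8976 × 1.108809) = 21.49899.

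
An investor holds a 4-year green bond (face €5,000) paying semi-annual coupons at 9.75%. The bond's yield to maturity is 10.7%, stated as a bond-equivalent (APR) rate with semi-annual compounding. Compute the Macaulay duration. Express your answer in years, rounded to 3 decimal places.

Periodic yield y = 0.0535. Discount each cash flow and weight by its period:
  t   CF        PV=CF/(1+0.0535)^t    t·PV
  1       243.75       231.3716       231.3716
  2       243.75       219.6218       439.2437
  3       243.75       208.4688       625.4063
  4       243.75       197.8821       791.5283
  5       243.75       187.8330       939.1651
  6       243.75       178.2943     1,069.7656
  7       243.75       169.2399     1,184.6795
  8     5,243.75     3,455.9357    27,647.4859
  Σ                  4,848.6473    32,928.6461
Price P = Σ PV = 4,848.6473.
Macaulay duration = Σ(t·PV) / P = 32,928.6461 / 4,848.6473 = 6.79131 half-year periods.
In years: 6.79131 / 2 = 3.39565 years.

3.396 years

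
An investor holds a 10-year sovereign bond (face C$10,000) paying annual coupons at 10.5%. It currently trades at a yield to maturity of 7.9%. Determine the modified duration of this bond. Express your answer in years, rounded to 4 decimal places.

Periodic yield y = 0.079. First find Macaulay duration:
  t   CF        PV=CF/(1+0.079)^t    t·PV
  1     1,050.00       973.1233       973.1233
  2     1,050.00       901.8751     1,803.7503
  3     1,050.00       835.8435     2,507.5305
  4     1,050.00       774.6464     3,098.5857
  5     1,050.00       717.9300     3,589.6498
  6     1,050.00       665.3660     3,992.1962
  7     1,050.00       616.6506     4,316.5545
  8     1,050.00       571.5020     4,572.0159
  9     1,050.00       529.6589     4,766.9303
  10   11,050.00     5,165.9218    51,659.2184
  Σ                 11,752.5177    81,279.5548
P = 11,752.5177; Macaulay duration = 81,279.5548 / 11,752.5177 = 6.91593 years.
Modified duration = D_Mac / (1 + y) = 6.91593 / 1.079 = 6.40957 years.

6.4096 years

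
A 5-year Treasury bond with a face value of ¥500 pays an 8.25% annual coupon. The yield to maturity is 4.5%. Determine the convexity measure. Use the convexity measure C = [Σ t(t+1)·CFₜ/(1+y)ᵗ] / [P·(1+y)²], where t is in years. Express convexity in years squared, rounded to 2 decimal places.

With y = 0.045:
  t   CF        PV=CF/(1+0.045)^t    t·PV        t(t+1)·PV
  1        41.25        39.4737        39.4737          78.9474
  2        41.25        37.7739        75.5477         226.6432
  3        41.25        36.1472       108.4417         433.7668
  4        41.25        34.5907       138.3626         691.8131
  5       541.25       434.3266     2,171.6331      13,029.7989
  Σ                    582.3121     2,533.4589      14,460.9693
P = 582.3121.
Convexity = Σ t(t+1)·PV / [P·(1+y)²] = 14,460.9693 / (582.3121 × 1.092025) = 22.74097.

22.74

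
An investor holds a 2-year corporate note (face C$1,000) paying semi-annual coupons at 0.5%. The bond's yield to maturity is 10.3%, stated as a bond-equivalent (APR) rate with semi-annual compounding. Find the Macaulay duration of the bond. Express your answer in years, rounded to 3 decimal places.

Periodic yield y = 0.0515. Discount each cash flow and weight by its period:
  t   CF        PV=CF/(1+0.0515)^t    t·PV
  1         2.50         2.3776         2.3776
  2         2.50         2.2611         4.5222
  3         2.50         2.1504         6.4511
  4     1,002.50       820.0631     3,280.2524
  Σ                    826.8521     3,293.6033
Price P = Σ PV = 826.8521.
Macaulay duration = Σ(t·PV) / P = 3,293.6033 / 826.8521 = 3.98330 half-year periods.
In years: 3.98330 / 2 = 1.99165 years.

1.992 years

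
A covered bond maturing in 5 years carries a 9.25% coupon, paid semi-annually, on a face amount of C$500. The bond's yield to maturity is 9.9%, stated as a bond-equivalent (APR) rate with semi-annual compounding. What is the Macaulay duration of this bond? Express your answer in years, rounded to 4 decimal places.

Periodic yield y = 0.0495. Discount each cash flow and weight by its period:
  t   CF        PV=CF/(1+0.0495)^t    t·PV
  1       23.125        22.0343        22.0343
  2       23.125        20.9950        41.9901
  3       23.125        20.0048        60.0144
  4       23.125        19.0613        76.2451
  5       23.125        18.1622        90.8112
  6       23.125        17.3056       103.8337
  7       23.125        16.4894       115.4257
  8       23.125        15.7117       125.6933
  9       23.125        14.9706       134.7356
  10     523.125       322.6867     3,226.8669
  Σ                    487.4217     3,997.6503
Price P = Σ PV = 487.4217.
Macaulay duration = Σ(t·PV) / P = 3,997.6503 / 487.4217 = 8.20163 half-year periods.
In years: 8.20163 / 2 = 4.10081 years.

4.1008 years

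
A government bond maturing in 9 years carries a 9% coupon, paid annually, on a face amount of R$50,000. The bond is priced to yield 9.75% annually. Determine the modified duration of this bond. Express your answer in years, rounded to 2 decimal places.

Periodic yield y = 0.0975. First find Macaulay duration:
  t   CF        PV=CF/(1+0.0975)^t    t·PV
  1     4,500.00     4,100.2278     4,100.2278
  2     4,500.00     3,735.9707     7,471.9413
  3     4,500.00     3,404.0735    10,212.2205
  4     4,500.00     3,101.6615    12,406.6460
  5     4,500.00     2,826.1153    14,130.5763
  6     4,500.00     2,575.0481    15,450.2884
  7     4,500.00     2,346.2853    16,423.9968
  8     4,500.00     2,137.8453    17,102.7627
  9    54,500.00    23,591.5102   212,323.5914
  Σ                 47,818.7375   309,622.2510
P = 47,818.7375; Macaulay duration = 309,622.2510 / 47,818.7375 = 6.47491 years.
Modified duration = D_Mac / (1 + y) = 6.47491 / 1.0975 = 5.89969 years.

5.90 years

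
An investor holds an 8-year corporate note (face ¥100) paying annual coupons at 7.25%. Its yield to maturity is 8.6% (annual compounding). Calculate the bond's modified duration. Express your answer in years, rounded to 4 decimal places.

Periodic yield y = 0.086. First find Macaulay duration:
  t   CF        PV=CF/(1+0.086)^t    t·PV
  1         7.25         6.6759         6.6759
  2         7.25         6.1472        12.2944
  3         7.25         5.6604        16.9813
  4         7.25         5.2122        20.8487
  5         7.25         4.7994        23.9971
  6         7.25         4.4194        26.5161
  7         7.25         4.0694        28.4857
  8       107.25        55.4318       443.4541
  Σ                     92.4156       579.2533
P = 92.4156; Macaulay duration = 579.2533 / 92.4156 = 6.26792 years.
Modified duration = D_Mac / (1 + y) = 6.26792 / 1.086 = 5.77156 years.

5.7716 years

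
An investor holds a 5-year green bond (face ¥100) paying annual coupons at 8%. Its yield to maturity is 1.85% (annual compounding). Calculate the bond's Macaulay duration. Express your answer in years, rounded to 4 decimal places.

4.4026 years

Periodic yield y = 0.0185. Discount each cash flow and weight by its year:
  t   CF        PV=CF/(1+0.0185)^t    t·PV
  1         8.00         7.8547         7.8547
  2         8.00         7.7120        15.4240
  3         8.00         7.5719        22.7158
  4         8.00         7.4344        29.7376
  5       108.00        98.5414       492.7068
  Σ                    129.1144       568.4390
Price P = Σ PV = 129.1144.
Macaulay duration = Σ(t·PV) / P = 568.4390 / 129.1144 = 4.40260 years.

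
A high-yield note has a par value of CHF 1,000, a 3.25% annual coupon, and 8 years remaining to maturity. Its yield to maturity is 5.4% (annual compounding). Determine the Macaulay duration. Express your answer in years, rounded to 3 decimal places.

Periodic yield y = 0.054. Discount each cash flow and weight by its year:
  t   CF        PV=CF/(1+0.054)^t    t·PV
  1        32.50        30.8349        30.8349
  2        32.50        29.2551        58.5103
  3        32.50        27.7563        83.2689
  4        32.50        26.3342       105.3370
  5        32.50        24.9851       124.9253
  6        32.50        23.7050       142.2299
  7        32.50        22.4905       157.4335
  8     1,032.50       677.8993     5,423.1942
  Σ                    863.2604     6,125.7340
Price P = Σ PV = 863.2604.
Macaulay duration = Σ(t·PV) / P = 6,125.7340 / 863.2604 = 7.09604 years.

7.096 years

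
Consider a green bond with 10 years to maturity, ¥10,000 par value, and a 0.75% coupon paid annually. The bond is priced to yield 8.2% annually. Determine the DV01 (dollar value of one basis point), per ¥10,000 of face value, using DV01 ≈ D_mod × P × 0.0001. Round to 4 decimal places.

¥4.4263

Periodic yield y = 0.082.
  t   CF        PV=CF/(1+0.082)^t    t·PV
  1        75.00        69.3161        69.3161
  2        75.00        64.0629       128.1258
  3        75.00        59.2079       177.6236
  4        75.00        54.7208       218.8831
  5        75.00        50.5737       252.8686
  6        75.00        46.7410       280.4458
  7        75.00        43.1987       302.3907
  8        75.00        39.9248       319.3987
  9        75.00        36.8991       332.0920
  10   10,075.00     4,581.1282    45,811.2822
  Σ                  5,045.7732    47,892.4267
P = 5,045.7732; D_Mac = 9.49159 yrs; D_mod = 8.77227 yrs.
DV01 ≈ 8.77227 × 5,045.7732 × 0.0001 = 4.426287.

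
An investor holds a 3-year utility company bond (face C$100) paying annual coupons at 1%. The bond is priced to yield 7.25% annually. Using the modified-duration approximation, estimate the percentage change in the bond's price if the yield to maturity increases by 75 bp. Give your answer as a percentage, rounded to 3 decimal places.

-2.075%

Periodic yield y = 0.0725. Modified duration first:
  t   CF        PV=CF/(1+0.0725)^t    t·PV
  1         1.00         0.9324         0.9324
  2         1.00         0.8694         1.7387
  3       101.00        81.8709       245.6126
  Σ                     83.6727       248.2838
P = 83.6727; D_Mac = 2.96732 yrs; D_mod = 2.96732/(1+0.0725) = 2.76673 yrs.
ΔP/P ≈ -D_mod · Δy = -2.76673 × (+0.0075) = -0.020751 = -2.0751%.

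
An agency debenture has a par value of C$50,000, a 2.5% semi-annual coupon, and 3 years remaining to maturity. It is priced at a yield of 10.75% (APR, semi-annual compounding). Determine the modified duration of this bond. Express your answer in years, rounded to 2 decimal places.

Periodic yield y = 0.05375. First find Macaulay duration:
  t   CF        PV=CF/(1+0.05375)^t    t·PV
  1       625.00       593.1198       593.1198
  2       625.00       562.8658     1,125.7315
  3       625.00       534.1549     1,602.4648
  4       625.00       506.9086     2,027.6344
  5       625.00       481.0521     2,405.2603
  6    50,625.00    36,977.6673   221,866.0037
  Σ                 39,655.7685   229,620.2146
P = 39,655.7685; Macaulay duration = 229,620.2146 / 39,655.7685 = 5.79034 half-year periods = 2.89517 years.
Modified duration = D_Mac / (1 + y) = 2.89517 / 1.05375 = 2.74749 years.

2.75 years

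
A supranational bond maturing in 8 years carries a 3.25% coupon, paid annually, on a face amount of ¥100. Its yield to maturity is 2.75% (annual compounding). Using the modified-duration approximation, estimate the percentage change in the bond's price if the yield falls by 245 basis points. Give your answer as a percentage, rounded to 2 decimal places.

Periodic yield y = 0.0275. Modified duration first:
  t   CF        PV=CF/(1+0.0275)^t    t·PV
  1         3.25         3.1630         3.1630
  2         3.25         3.0784         6.1567
  3         3.25         2.9960         8.9879
  4         3.25         2.9158        11.6632
  5         3.25         2.8378        14.1888
  6         3.25         2.7618        16.5708
  7         3.25         2.6879        18.8152
  8       103.25        83.1066       664.8526
  Σ                    103.5472       744.3982
P = 103.5472; D_Mac = 7.18898 yrs; D_mod = 7.18898/(1+0.0275) = 6.99657 yrs.
ΔP/P ≈ -D_mod · Δy = -6.99657 × (-0.0245) = +0.171416 = +17.1416%.

+17.14%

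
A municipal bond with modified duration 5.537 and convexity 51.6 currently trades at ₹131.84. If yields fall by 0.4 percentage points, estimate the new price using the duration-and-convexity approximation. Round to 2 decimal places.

Duration effect: -D_mod·Δy = -5.537 × (-0.004) = +0.022148
Convexity effect: ½·C·(Δy)² = 0.5 × 51.6 × (-0.004)² = +0.0004128
ΔP/P ≈ +0.022148 + 0.0004128 = +0.0225608
New price ≈ 131.84 × (1 + 0.0225608) = 134.814415872.

₹134.81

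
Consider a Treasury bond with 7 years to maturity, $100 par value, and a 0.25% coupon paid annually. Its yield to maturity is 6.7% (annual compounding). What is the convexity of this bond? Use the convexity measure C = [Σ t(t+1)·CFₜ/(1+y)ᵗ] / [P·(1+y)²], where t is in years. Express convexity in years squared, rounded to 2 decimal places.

48.56

With y = 0.067:
  t   CF        PV=CF/(1+0.067)^t    t·PV        t(t+1)·PV
  1         0.25         0.2343         0.2343           0.4686
  2         0.25         0.2196         0.4392           1.3175
  3         0.25         0.2058         0.6174           2.4696
  4         0.25         0.1929         0.7715           3.8576
  5         0.25         0.1808         0.9038           5.4230
  6         0.25         0.1694         1.0165           7.1155
  7       100.25        63.6698       445.6886       3,565.5085
  Σ                     64.8725       449.6713       3,586.1602
P = 64.8725.
Convexity = Σ t(t+1)·PV / [P·(1+y)²] = 3,586.1602 / (64.8725 × 1.138489) = 48.55567.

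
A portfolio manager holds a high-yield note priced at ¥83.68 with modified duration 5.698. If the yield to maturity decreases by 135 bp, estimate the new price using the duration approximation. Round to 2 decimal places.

Duration approximation: ΔP/P ≈ -D_mod · Δy = -5.698 × (-0.0135) = +0.076923.
New price ≈ 83.68 × (1 + 0.076923) = 90.11691664.

¥90.12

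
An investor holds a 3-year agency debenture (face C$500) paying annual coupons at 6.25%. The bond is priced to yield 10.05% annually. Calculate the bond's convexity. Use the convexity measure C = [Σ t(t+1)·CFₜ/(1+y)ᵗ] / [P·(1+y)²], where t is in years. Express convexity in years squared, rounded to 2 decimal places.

With y = 0.1005:
  t   CF        PV=CF/(1+0.1005)^t    t·PV        t(t+1)·PV
  1        31.25        28.3962        28.3962          56.7924
  2        31.25        25.8030        51.6060         154.8179
  3       531.25       398.5922     1,195.7766       4,783.1065
  Σ                    452.7914     1,275.7788       4,994.7167
P = 452.7914.
Convexity = Σ t(t+1)·PV / [P·(1+y)²] = 4,994.7167 / (452.7914 × 1.211100) = 9.10820.

9.11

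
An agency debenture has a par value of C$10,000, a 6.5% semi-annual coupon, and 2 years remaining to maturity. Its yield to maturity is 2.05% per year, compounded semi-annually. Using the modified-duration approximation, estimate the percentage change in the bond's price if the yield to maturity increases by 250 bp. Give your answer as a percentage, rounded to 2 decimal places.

-4.73%

Periodic yield y = 0.01025. Modified duration first:
  t   CF        PV=CF/(1+0.01025)^t    t·PV
  1       325.00       321.7025       321.7025
  2       325.00       318.4386       636.8771
  3       325.00       315.2077       945.6230
  4    10,325.00     9,912.3042    39,649.2170
  Σ                 10,867.6530    41,553.4197
P = 10,867.6530; D_Mac = 3.82359 half-year periods = 1.91179 yrs; D_mod = 1.91179/(1+0.01025) = 1.89240 yrs.
ΔP/P ≈ -D_mod · Δy = -1.89240 × (+0.025) = -0.047310 = -4.7310%.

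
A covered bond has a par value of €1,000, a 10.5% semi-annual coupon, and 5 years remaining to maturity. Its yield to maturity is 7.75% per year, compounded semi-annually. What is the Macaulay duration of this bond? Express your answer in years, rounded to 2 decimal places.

4.07 years

Periodic yield y = 0.03875. Discount each cash flow and weight by its period:
  t   CF        PV=CF/(1+0.03875)^t    t·PV
  1        52.50        50.5415        50.5415
  2        52.50        48.6561        97.3122
  3        52.50        46.8410       140.5230
  4        52.50        45.0936       180.3745
  5        52.50        43.4114       217.0572
  6        52.50        41.7920       250.7520
  7        52.50        40.2330       281.6308
  8        52.50        38.7321       309.8568
  9        52.50        37.2872       335.5850
  10    1,052.50       719.6341     7,196.3410
  Σ                  1,112.2220     9,059.9739
Price P = Σ PV = 1,112.2220.
Macaulay duration = Σ(t·PV) / P = 9,059.9739 / 1,112.2220 = 8.14583 half-year periods.
In years: 8.14583 / 2 = 4.07292 years.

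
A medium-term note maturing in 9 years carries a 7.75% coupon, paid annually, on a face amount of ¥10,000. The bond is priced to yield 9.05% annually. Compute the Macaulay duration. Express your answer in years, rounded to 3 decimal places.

Periodic yield y = 0.0905. Discount each cash flow and weight by its year:
  t   CF        PV=CF/(1+0.0905)^t    t·PV
  1       775.00       710.6832       710.6832
  2       775.00       651.7040     1,303.4079
  3       775.00       597.6194     1,792.8582
  4       775.00       548.0233     2,192.0932
  5       775.00       502.5431     2,512.7157
  6       775.00       460.8374     2,765.0242
  7       775.00       422.5927     2,958.1491
  8       775.00       387.5220     3,100.1759
  9    10,775.00     4,940.6746    44,466.0712
  Σ                  9,222.1996    61,801.1785
Price P = Σ PV = 9,222.1996.
Macaulay duration = Σ(t·PV) / P = 61,801.1785 / 9,222.1996 = 6.70135 years.

6.701 years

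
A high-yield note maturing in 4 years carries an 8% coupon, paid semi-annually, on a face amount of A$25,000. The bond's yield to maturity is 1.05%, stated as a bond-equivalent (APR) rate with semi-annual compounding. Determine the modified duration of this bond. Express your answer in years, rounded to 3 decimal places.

3.548 years

Periodic yield y = 0.00525. First find Macaulay duration:
  t   CF        PV=CF/(1+0.00525)^t    t·PV
  1     1,000.00       994.7774       994.7774
  2     1,000.00       989.5821     1,979.1642
  3     1,000.00       984.4139     2,953.2418
  4     1,000.00       979.2728     3,917.0910
  5     1,000.00       974.1584     4,870.7921
  6     1,000.00       969.0708     5,814.4248
  7     1,000.00       964.0098     6,748.0683
  8    26,000.00    24,933.3535   199,466.8277
  Σ                 31,788.6387   226,744.3874
P = 31,788.6387; Macaulay duration = 226,744.3874 / 31,788.6387 = 7.13288 half-year periods = 3.56644 years.
Modified duration = D_Mac / (1 + y) = 3.56644 / 1.00525 = 3.54781 years.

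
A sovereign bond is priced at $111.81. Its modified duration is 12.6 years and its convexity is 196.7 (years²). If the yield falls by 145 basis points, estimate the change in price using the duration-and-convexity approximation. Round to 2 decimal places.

+$22.74

Duration effect: -D_mod·Δy = -12.6 × (-0.0145) = +0.182700
Convexity effect: ½·C·(Δy)² = 0.5 × 196.7 × (-0.0145)² = +0.0206780875
ΔP/P ≈ +0.182700 + 0.0206780875 = +0.2033780875
ΔP ≈ 111.81 × (+0.2033780875) = +22.739703963375.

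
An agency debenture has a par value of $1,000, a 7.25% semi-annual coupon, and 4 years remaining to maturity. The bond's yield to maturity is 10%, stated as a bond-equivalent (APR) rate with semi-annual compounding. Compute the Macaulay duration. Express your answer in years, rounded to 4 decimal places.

3.5171 years

Periodic yield y = 0.05. Discount each cash flow and weight by its period:
  t   CF        PV=CF/(1+0.05)^t    t·PV
  1        36.25        34.5238        34.5238
  2        36.25        32.8798        65.7596
  3        36.25        31.3141        93.9423
  4        36.25        29.8230       119.2919
  5        36.25        28.4028       142.0141
  6        36.25        27.0503       162.3018
  7        36.25        25.7622       180.3354
  8     1,036.25       701.3748     5,610.9983
  Σ                    911.1308     6,409.1673
Price P = Σ PV = 911.1308.
Macaulay duration = Σ(t·PV) / P = 6,409.1673 / 911.1308 = 7.03430 half-year periods.
In years: 7.03430 / 2 = 3.51715 years.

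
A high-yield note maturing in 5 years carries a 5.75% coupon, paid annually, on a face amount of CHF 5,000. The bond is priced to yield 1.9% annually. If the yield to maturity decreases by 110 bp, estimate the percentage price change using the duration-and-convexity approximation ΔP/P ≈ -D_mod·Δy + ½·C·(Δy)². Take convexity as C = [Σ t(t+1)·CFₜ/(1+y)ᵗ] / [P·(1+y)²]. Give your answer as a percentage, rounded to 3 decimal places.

With y = 0.019:
  t   CF        PV=CF/(1+0.019)^t    t·PV        t(t+1)·PV
  1       287.50       282.1394       282.1394         564.2787
  2       287.50       276.8787       553.7573       1,661.2719
  3       287.50       271.7161       815.1482       3,260.5926
  4       287.50       266.6497     1,066.5988       5,332.9942
  5     5,287.50     4,812.5966    24,062.9830     144,377.8981
  Σ                  5,909.9804    26,780.6267     155,197.0356
P = 5,909.9804; D_Mac = 4.53142 yrs; D_mod = 4.44693 yrs; C = 25.29001.
Duration effect: -4.44693 × (-0.011) = +0.048916
Convexity effect: 0.5 × 25.29001 × (-0.011)² = +0.0015300
ΔP/P ≈ +0.048916 + 0.0015300 = +0.050446 = +5.0446%.

+5.045%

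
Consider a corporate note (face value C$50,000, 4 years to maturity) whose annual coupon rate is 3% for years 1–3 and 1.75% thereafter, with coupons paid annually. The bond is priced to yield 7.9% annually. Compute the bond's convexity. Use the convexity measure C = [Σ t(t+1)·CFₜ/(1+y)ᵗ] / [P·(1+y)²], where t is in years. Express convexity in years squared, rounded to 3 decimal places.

With y = 0.079:
  t   CF        PV=CF/(1+0.079)^t    t·PV        t(t+1)·PV
  1     1,500.00     1,390.1761     1,390.1761       2,780.3522
  2     1,500.00     1,288.3930     2,576.7861       7,730.3582
  3     1,500.00     1,194.0621     3,582.1864      14,328.7456
  4    50,875.00    37,533.4636   150,133.8545     750,669.2727
  Σ                 41,406.0949   157,683.0031     775,508.7287
P = 41,406.0949.
Convexity = Σ t(t+1)·PV / [P·(1+y)²] = 775,508.7287 / (41,406.0949 × 1.164241) = 16.08717.

16.087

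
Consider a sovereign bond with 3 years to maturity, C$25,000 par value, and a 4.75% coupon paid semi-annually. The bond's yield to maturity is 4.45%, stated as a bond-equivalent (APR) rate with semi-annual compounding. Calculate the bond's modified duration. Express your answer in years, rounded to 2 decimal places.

Periodic yield y = 0.02225. First find Macaulay duration:
  t   CF        PV=CF/(1+0.02225)^t    t·PV
  1       593.75       580.8266       580.8266
  2       593.75       568.1845     1,136.3690
  3       593.75       555.8176     1,667.4527
  4       593.75       543.7198     2,174.8792
  5       593.75       531.8853     2,659.4267
  6    25,593.75    22,428.0341   134,568.2047
  Σ                 25,208.4679   142,787.1589
P = 25,208.4679; Macaulay duration = 142,787.1589 / 25,208.4679 = 5.66425 half-year periods = 2.83213 years.
Modified duration = D_Mac / (1 + y) = 2.83213 / 1.02225 = 2.77048 years.

2.77 years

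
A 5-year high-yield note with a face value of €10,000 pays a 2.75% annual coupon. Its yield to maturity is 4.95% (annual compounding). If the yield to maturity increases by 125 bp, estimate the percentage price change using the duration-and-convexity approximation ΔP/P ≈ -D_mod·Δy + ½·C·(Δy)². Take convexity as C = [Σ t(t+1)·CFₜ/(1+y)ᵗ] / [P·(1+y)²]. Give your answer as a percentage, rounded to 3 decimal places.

-5.429%

With y = 0.0495:
  t   CF        PV=CF/(1+0.0495)^t    t·PV        t(t+1)·PV
  1       275.00       262.0295       262.0295         524.0591
  2       275.00       249.6708       499.3417       1,498.0250
  3       275.00       237.8950       713.6851       2,854.7403
  4       275.00       226.6746       906.6985       4,533.4927
  5    10,275.00     8,069.9272    40,349.6359     242,097.8155
  Σ                  9,046.1972    42,731.3907     251,508.1325
P = 9,046.1972; D_Mac = 4.72369 yrs; D_mod = 4.50089 yrs; C = 25.24184.
Duration effect: -4.50089 × (+0.0125) = -0.056261
Convexity effect: 0.5 × 25.24184 × (0.0125)² = +0.0019720
ΔP/P ≈ -0.056261 + 0.0019720 = -0.054289 = -5.4289%.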